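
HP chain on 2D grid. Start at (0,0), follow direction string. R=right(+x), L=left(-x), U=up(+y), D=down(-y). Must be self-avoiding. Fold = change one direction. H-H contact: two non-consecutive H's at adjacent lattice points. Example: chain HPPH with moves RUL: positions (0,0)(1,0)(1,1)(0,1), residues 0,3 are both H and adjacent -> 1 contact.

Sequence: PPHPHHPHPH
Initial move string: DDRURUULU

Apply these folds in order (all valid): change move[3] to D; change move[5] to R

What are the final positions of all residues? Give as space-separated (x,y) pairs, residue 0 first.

Initial moves: DDRURUULU
Fold: move[3]->D => DDRDRUULU (positions: [(0, 0), (0, -1), (0, -2), (1, -2), (1, -3), (2, -3), (2, -2), (2, -1), (1, -1), (1, 0)])
Fold: move[5]->R => DDRDRRULU (positions: [(0, 0), (0, -1), (0, -2), (1, -2), (1, -3), (2, -3), (3, -3), (3, -2), (2, -2), (2, -1)])

Answer: (0,0) (0,-1) (0,-2) (1,-2) (1,-3) (2,-3) (3,-3) (3,-2) (2,-2) (2,-1)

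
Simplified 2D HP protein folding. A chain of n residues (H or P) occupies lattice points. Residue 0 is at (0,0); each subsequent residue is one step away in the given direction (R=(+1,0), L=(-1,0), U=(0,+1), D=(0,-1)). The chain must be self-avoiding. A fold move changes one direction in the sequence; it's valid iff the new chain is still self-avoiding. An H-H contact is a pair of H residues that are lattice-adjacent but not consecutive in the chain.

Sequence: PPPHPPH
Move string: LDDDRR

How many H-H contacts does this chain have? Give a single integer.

Positions: [(0, 0), (-1, 0), (-1, -1), (-1, -2), (-1, -3), (0, -3), (1, -3)]
No H-H contacts found.

Answer: 0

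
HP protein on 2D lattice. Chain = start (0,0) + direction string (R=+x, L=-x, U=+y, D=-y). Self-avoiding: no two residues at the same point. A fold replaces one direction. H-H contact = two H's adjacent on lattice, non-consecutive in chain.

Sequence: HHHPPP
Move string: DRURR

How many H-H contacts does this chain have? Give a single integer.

Positions: [(0, 0), (0, -1), (1, -1), (1, 0), (2, 0), (3, 0)]
No H-H contacts found.

Answer: 0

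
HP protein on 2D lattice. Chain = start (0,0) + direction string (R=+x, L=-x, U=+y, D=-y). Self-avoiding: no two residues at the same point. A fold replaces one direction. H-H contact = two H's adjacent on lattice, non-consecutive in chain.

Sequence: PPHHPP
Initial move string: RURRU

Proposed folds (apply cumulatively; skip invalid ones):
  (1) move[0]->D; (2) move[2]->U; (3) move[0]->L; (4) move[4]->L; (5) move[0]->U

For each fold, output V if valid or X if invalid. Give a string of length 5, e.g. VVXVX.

Answer: XVVXV

Derivation:
Initial: RURRU -> [(0, 0), (1, 0), (1, 1), (2, 1), (3, 1), (3, 2)]
Fold 1: move[0]->D => DURRU INVALID (collision), skipped
Fold 2: move[2]->U => RUURU VALID
Fold 3: move[0]->L => LUURU VALID
Fold 4: move[4]->L => LUURL INVALID (collision), skipped
Fold 5: move[0]->U => UUURU VALID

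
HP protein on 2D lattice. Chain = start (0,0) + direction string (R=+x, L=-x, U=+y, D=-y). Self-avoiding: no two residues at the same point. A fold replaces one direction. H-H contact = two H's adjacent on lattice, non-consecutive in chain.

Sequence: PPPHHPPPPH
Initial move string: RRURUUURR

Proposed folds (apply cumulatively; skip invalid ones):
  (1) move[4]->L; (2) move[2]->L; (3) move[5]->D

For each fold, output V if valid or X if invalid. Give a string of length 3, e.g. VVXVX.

Initial: RRURUUURR -> [(0, 0), (1, 0), (2, 0), (2, 1), (3, 1), (3, 2), (3, 3), (3, 4), (4, 4), (5, 4)]
Fold 1: move[4]->L => RRURLUURR INVALID (collision), skipped
Fold 2: move[2]->L => RRLRUUURR INVALID (collision), skipped
Fold 3: move[5]->D => RRURUDURR INVALID (collision), skipped

Answer: XXX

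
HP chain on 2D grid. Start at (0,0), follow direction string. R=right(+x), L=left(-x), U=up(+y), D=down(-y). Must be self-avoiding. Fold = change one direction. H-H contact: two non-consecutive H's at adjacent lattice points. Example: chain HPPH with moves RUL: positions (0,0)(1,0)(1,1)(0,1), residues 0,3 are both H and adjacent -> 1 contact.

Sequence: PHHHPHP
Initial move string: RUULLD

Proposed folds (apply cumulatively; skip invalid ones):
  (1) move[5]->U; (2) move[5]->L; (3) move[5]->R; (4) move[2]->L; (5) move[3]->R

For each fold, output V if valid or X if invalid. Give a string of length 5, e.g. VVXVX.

Answer: VVXVX

Derivation:
Initial: RUULLD -> [(0, 0), (1, 0), (1, 1), (1, 2), (0, 2), (-1, 2), (-1, 1)]
Fold 1: move[5]->U => RUULLU VALID
Fold 2: move[5]->L => RUULLL VALID
Fold 3: move[5]->R => RUULLR INVALID (collision), skipped
Fold 4: move[2]->L => RULLLL VALID
Fold 5: move[3]->R => RULRLL INVALID (collision), skipped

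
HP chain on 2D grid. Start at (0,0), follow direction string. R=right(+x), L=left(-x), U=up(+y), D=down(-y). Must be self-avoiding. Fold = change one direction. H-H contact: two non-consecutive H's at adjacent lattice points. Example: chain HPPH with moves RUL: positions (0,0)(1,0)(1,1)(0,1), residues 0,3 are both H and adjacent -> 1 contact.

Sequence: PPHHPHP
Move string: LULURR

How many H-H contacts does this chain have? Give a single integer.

Answer: 1

Derivation:
Positions: [(0, 0), (-1, 0), (-1, 1), (-2, 1), (-2, 2), (-1, 2), (0, 2)]
H-H contact: residue 2 @(-1,1) - residue 5 @(-1, 2)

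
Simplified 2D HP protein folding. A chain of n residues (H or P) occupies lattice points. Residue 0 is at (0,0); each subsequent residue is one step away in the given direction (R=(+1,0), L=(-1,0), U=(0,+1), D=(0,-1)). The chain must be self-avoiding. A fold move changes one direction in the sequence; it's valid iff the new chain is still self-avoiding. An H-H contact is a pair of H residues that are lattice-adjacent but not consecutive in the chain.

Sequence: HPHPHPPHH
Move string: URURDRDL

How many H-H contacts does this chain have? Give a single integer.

Positions: [(0, 0), (0, 1), (1, 1), (1, 2), (2, 2), (2, 1), (3, 1), (3, 0), (2, 0)]
No H-H contacts found.

Answer: 0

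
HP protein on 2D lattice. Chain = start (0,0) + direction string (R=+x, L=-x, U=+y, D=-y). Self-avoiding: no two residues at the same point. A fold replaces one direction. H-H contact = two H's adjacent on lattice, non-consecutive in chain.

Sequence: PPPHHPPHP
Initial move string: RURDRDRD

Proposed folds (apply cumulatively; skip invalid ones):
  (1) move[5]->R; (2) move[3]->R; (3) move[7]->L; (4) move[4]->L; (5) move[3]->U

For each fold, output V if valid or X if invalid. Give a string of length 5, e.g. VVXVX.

Initial: RURDRDRD -> [(0, 0), (1, 0), (1, 1), (2, 1), (2, 0), (3, 0), (3, -1), (4, -1), (4, -2)]
Fold 1: move[5]->R => RURDRRRD VALID
Fold 2: move[3]->R => RURRRRRD VALID
Fold 3: move[7]->L => RURRRRRL INVALID (collision), skipped
Fold 4: move[4]->L => RURRLRRD INVALID (collision), skipped
Fold 5: move[3]->U => RURURRRD VALID

Answer: VVXXV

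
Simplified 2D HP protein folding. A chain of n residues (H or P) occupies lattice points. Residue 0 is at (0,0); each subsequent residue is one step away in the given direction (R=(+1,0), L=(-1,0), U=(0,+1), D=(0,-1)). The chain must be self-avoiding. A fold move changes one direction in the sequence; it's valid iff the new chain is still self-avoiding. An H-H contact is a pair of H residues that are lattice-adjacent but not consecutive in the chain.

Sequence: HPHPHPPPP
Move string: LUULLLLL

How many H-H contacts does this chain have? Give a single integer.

Answer: 0

Derivation:
Positions: [(0, 0), (-1, 0), (-1, 1), (-1, 2), (-2, 2), (-3, 2), (-4, 2), (-5, 2), (-6, 2)]
No H-H contacts found.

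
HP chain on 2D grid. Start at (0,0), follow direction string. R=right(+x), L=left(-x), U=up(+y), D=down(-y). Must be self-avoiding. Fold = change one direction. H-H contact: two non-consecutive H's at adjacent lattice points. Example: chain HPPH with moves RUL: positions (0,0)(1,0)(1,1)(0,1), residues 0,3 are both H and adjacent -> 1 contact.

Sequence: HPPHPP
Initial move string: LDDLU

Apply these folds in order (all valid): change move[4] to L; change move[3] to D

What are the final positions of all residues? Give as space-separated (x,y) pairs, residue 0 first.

Initial moves: LDDLU
Fold: move[4]->L => LDDLL (positions: [(0, 0), (-1, 0), (-1, -1), (-1, -2), (-2, -2), (-3, -2)])
Fold: move[3]->D => LDDDL (positions: [(0, 0), (-1, 0), (-1, -1), (-1, -2), (-1, -3), (-2, -3)])

Answer: (0,0) (-1,0) (-1,-1) (-1,-2) (-1,-3) (-2,-3)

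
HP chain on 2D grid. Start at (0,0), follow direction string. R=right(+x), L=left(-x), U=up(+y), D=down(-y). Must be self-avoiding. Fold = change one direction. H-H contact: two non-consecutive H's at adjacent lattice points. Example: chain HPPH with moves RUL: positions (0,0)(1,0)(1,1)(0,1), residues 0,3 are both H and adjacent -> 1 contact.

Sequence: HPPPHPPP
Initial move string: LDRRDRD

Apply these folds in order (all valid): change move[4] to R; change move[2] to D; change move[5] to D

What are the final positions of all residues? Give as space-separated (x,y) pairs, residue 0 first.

Initial moves: LDRRDRD
Fold: move[4]->R => LDRRRRD (positions: [(0, 0), (-1, 0), (-1, -1), (0, -1), (1, -1), (2, -1), (3, -1), (3, -2)])
Fold: move[2]->D => LDDRRRD (positions: [(0, 0), (-1, 0), (-1, -1), (-1, -2), (0, -2), (1, -2), (2, -2), (2, -3)])
Fold: move[5]->D => LDDRRDD (positions: [(0, 0), (-1, 0), (-1, -1), (-1, -2), (0, -2), (1, -2), (1, -3), (1, -4)])

Answer: (0,0) (-1,0) (-1,-1) (-1,-2) (0,-2) (1,-2) (1,-3) (1,-4)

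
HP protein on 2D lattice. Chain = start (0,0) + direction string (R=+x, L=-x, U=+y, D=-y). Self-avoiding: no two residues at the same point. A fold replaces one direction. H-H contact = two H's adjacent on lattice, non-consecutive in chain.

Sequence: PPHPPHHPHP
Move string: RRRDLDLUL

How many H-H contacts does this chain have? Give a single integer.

Positions: [(0, 0), (1, 0), (2, 0), (3, 0), (3, -1), (2, -1), (2, -2), (1, -2), (1, -1), (0, -1)]
H-H contact: residue 2 @(2,0) - residue 5 @(2, -1)
H-H contact: residue 5 @(2,-1) - residue 8 @(1, -1)

Answer: 2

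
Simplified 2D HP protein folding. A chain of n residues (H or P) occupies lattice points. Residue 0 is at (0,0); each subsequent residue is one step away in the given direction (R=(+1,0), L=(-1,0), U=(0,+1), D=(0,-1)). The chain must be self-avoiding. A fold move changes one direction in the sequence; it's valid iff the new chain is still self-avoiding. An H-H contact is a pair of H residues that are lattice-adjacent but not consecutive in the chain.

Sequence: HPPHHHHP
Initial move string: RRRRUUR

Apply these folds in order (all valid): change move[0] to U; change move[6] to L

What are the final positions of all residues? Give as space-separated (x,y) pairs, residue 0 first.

Answer: (0,0) (0,1) (1,1) (2,1) (3,1) (3,2) (3,3) (2,3)

Derivation:
Initial moves: RRRRUUR
Fold: move[0]->U => URRRUUR (positions: [(0, 0), (0, 1), (1, 1), (2, 1), (3, 1), (3, 2), (3, 3), (4, 3)])
Fold: move[6]->L => URRRUUL (positions: [(0, 0), (0, 1), (1, 1), (2, 1), (3, 1), (3, 2), (3, 3), (2, 3)])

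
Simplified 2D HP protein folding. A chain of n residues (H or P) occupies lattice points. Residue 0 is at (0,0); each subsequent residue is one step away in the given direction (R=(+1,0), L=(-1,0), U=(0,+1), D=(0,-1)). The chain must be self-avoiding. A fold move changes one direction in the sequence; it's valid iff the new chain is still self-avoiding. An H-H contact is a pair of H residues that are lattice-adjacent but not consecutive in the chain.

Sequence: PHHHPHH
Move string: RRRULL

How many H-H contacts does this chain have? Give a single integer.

Answer: 2

Derivation:
Positions: [(0, 0), (1, 0), (2, 0), (3, 0), (3, 1), (2, 1), (1, 1)]
H-H contact: residue 1 @(1,0) - residue 6 @(1, 1)
H-H contact: residue 2 @(2,0) - residue 5 @(2, 1)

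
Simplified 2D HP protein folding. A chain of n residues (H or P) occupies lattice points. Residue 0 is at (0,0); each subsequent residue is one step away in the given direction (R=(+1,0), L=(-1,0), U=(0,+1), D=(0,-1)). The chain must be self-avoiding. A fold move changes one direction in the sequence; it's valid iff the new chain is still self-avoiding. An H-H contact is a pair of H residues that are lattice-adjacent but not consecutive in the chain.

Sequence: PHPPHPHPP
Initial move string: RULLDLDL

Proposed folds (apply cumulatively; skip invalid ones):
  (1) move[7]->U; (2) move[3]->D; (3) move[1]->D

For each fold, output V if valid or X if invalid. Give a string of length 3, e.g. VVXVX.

Answer: XXV

Derivation:
Initial: RULLDLDL -> [(0, 0), (1, 0), (1, 1), (0, 1), (-1, 1), (-1, 0), (-2, 0), (-2, -1), (-3, -1)]
Fold 1: move[7]->U => RULLDLDU INVALID (collision), skipped
Fold 2: move[3]->D => RULDDLDL INVALID (collision), skipped
Fold 3: move[1]->D => RDLLDLDL VALID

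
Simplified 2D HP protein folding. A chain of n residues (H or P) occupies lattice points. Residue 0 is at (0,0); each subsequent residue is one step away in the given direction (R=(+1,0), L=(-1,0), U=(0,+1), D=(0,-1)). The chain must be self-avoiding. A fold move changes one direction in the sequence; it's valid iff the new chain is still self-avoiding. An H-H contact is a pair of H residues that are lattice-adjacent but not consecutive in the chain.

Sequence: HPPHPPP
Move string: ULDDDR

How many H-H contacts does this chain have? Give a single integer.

Positions: [(0, 0), (0, 1), (-1, 1), (-1, 0), (-1, -1), (-1, -2), (0, -2)]
H-H contact: residue 0 @(0,0) - residue 3 @(-1, 0)

Answer: 1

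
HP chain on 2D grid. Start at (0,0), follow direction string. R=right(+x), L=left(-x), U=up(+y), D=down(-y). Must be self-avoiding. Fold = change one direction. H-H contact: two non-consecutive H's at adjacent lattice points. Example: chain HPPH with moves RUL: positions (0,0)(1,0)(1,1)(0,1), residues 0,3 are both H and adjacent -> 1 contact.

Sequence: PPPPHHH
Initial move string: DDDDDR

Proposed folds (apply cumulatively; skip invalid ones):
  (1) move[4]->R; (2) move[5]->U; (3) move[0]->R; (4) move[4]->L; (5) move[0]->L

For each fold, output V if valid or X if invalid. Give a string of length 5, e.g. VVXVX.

Initial: DDDDDR -> [(0, 0), (0, -1), (0, -2), (0, -3), (0, -4), (0, -5), (1, -5)]
Fold 1: move[4]->R => DDDDRR VALID
Fold 2: move[5]->U => DDDDRU VALID
Fold 3: move[0]->R => RDDDRU VALID
Fold 4: move[4]->L => RDDDLU VALID
Fold 5: move[0]->L => LDDDLU VALID

Answer: VVVVV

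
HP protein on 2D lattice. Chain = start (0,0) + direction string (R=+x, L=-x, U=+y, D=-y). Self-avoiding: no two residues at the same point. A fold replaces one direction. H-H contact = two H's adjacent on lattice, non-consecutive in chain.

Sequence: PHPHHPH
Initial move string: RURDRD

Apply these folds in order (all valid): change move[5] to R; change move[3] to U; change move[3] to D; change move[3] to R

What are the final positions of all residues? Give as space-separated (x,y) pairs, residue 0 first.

Answer: (0,0) (1,0) (1,1) (2,1) (3,1) (4,1) (5,1)

Derivation:
Initial moves: RURDRD
Fold: move[5]->R => RURDRR (positions: [(0, 0), (1, 0), (1, 1), (2, 1), (2, 0), (3, 0), (4, 0)])
Fold: move[3]->U => RURURR (positions: [(0, 0), (1, 0), (1, 1), (2, 1), (2, 2), (3, 2), (4, 2)])
Fold: move[3]->D => RURDRR (positions: [(0, 0), (1, 0), (1, 1), (2, 1), (2, 0), (3, 0), (4, 0)])
Fold: move[3]->R => RURRRR (positions: [(0, 0), (1, 0), (1, 1), (2, 1), (3, 1), (4, 1), (5, 1)])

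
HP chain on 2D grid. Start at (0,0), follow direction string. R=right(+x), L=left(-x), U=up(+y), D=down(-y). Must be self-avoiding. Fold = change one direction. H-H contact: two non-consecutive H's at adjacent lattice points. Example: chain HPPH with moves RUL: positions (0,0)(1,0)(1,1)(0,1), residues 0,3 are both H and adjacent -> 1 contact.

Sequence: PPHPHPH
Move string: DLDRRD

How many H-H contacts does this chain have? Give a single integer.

Answer: 0

Derivation:
Positions: [(0, 0), (0, -1), (-1, -1), (-1, -2), (0, -2), (1, -2), (1, -3)]
No H-H contacts found.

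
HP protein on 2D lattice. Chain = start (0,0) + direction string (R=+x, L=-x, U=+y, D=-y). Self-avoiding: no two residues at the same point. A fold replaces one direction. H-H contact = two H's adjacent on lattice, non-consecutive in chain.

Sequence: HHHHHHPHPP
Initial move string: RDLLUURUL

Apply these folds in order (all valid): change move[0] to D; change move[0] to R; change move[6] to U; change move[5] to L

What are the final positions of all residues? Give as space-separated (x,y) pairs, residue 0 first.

Answer: (0,0) (1,0) (1,-1) (0,-1) (-1,-1) (-1,0) (-2,0) (-2,1) (-2,2) (-3,2)

Derivation:
Initial moves: RDLLUURUL
Fold: move[0]->D => DDLLUURUL (positions: [(0, 0), (0, -1), (0, -2), (-1, -2), (-2, -2), (-2, -1), (-2, 0), (-1, 0), (-1, 1), (-2, 1)])
Fold: move[0]->R => RDLLUURUL (positions: [(0, 0), (1, 0), (1, -1), (0, -1), (-1, -1), (-1, 0), (-1, 1), (0, 1), (0, 2), (-1, 2)])
Fold: move[6]->U => RDLLUUUUL (positions: [(0, 0), (1, 0), (1, -1), (0, -1), (-1, -1), (-1, 0), (-1, 1), (-1, 2), (-1, 3), (-2, 3)])
Fold: move[5]->L => RDLLULUUL (positions: [(0, 0), (1, 0), (1, -1), (0, -1), (-1, -1), (-1, 0), (-2, 0), (-2, 1), (-2, 2), (-3, 2)])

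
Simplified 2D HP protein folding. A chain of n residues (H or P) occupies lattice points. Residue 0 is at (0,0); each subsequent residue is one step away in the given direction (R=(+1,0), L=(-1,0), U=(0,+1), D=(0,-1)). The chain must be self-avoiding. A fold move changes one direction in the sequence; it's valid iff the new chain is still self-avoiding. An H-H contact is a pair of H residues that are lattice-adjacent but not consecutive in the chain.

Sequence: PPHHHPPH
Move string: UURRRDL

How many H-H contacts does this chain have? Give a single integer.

Answer: 1

Derivation:
Positions: [(0, 0), (0, 1), (0, 2), (1, 2), (2, 2), (3, 2), (3, 1), (2, 1)]
H-H contact: residue 4 @(2,2) - residue 7 @(2, 1)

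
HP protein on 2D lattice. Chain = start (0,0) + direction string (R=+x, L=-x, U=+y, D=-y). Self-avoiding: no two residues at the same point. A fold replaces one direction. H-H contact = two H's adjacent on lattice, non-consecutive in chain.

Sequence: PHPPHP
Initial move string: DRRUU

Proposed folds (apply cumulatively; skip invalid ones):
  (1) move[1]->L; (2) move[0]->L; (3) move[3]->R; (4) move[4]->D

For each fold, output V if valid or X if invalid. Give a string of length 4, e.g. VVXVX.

Answer: XXVV

Derivation:
Initial: DRRUU -> [(0, 0), (0, -1), (1, -1), (2, -1), (2, 0), (2, 1)]
Fold 1: move[1]->L => DLRUU INVALID (collision), skipped
Fold 2: move[0]->L => LRRUU INVALID (collision), skipped
Fold 3: move[3]->R => DRRRU VALID
Fold 4: move[4]->D => DRRRD VALID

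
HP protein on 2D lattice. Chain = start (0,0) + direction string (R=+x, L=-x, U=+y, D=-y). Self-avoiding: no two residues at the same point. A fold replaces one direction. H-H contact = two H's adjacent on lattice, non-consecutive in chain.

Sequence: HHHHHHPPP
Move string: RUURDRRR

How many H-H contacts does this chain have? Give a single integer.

Answer: 1

Derivation:
Positions: [(0, 0), (1, 0), (1, 1), (1, 2), (2, 2), (2, 1), (3, 1), (4, 1), (5, 1)]
H-H contact: residue 2 @(1,1) - residue 5 @(2, 1)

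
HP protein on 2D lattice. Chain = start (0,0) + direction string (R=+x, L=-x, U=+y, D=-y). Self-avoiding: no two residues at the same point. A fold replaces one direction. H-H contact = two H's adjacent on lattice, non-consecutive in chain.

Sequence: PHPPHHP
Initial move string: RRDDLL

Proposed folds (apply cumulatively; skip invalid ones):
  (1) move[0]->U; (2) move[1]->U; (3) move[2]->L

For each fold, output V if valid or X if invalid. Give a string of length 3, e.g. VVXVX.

Initial: RRDDLL -> [(0, 0), (1, 0), (2, 0), (2, -1), (2, -2), (1, -2), (0, -2)]
Fold 1: move[0]->U => URDDLL VALID
Fold 2: move[1]->U => UUDDLL INVALID (collision), skipped
Fold 3: move[2]->L => URLDLL INVALID (collision), skipped

Answer: VXX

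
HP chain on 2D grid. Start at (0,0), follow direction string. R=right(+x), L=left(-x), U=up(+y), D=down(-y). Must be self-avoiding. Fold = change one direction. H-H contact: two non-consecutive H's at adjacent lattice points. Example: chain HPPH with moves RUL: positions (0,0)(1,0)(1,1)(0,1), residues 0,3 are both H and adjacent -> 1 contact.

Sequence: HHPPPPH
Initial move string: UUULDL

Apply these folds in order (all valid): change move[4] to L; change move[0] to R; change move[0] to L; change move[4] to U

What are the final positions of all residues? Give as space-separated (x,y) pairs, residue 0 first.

Initial moves: UUULDL
Fold: move[4]->L => UUULLL (positions: [(0, 0), (0, 1), (0, 2), (0, 3), (-1, 3), (-2, 3), (-3, 3)])
Fold: move[0]->R => RUULLL (positions: [(0, 0), (1, 0), (1, 1), (1, 2), (0, 2), (-1, 2), (-2, 2)])
Fold: move[0]->L => LUULLL (positions: [(0, 0), (-1, 0), (-1, 1), (-1, 2), (-2, 2), (-3, 2), (-4, 2)])
Fold: move[4]->U => LUULUL (positions: [(0, 0), (-1, 0), (-1, 1), (-1, 2), (-2, 2), (-2, 3), (-3, 3)])

Answer: (0,0) (-1,0) (-1,1) (-1,2) (-2,2) (-2,3) (-3,3)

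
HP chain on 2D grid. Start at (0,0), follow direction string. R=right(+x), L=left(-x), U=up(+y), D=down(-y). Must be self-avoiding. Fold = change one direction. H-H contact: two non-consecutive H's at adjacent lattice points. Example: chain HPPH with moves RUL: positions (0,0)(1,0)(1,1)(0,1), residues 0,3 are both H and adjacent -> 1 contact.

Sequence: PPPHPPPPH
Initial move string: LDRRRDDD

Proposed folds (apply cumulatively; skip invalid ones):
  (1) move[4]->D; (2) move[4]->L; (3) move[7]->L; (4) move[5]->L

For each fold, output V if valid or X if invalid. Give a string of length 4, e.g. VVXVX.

Answer: VXVV

Derivation:
Initial: LDRRRDDD -> [(0, 0), (-1, 0), (-1, -1), (0, -1), (1, -1), (2, -1), (2, -2), (2, -3), (2, -4)]
Fold 1: move[4]->D => LDRRDDDD VALID
Fold 2: move[4]->L => LDRRLDDD INVALID (collision), skipped
Fold 3: move[7]->L => LDRRDDDL VALID
Fold 4: move[5]->L => LDRRDLDL VALID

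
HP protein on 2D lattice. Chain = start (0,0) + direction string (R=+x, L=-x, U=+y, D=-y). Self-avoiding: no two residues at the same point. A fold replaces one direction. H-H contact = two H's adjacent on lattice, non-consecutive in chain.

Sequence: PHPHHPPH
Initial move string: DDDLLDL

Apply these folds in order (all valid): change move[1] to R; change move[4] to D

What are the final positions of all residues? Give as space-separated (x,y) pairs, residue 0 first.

Answer: (0,0) (0,-1) (1,-1) (1,-2) (0,-2) (0,-3) (0,-4) (-1,-4)

Derivation:
Initial moves: DDDLLDL
Fold: move[1]->R => DRDLLDL (positions: [(0, 0), (0, -1), (1, -1), (1, -2), (0, -2), (-1, -2), (-1, -3), (-2, -3)])
Fold: move[4]->D => DRDLDDL (positions: [(0, 0), (0, -1), (1, -1), (1, -2), (0, -2), (0, -3), (0, -4), (-1, -4)])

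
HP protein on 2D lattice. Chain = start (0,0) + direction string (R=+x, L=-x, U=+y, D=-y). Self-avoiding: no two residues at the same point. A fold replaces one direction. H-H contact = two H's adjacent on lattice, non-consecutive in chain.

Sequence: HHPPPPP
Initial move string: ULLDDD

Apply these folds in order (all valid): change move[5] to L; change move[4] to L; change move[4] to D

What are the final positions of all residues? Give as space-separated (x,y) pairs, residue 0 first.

Answer: (0,0) (0,1) (-1,1) (-2,1) (-2,0) (-2,-1) (-3,-1)

Derivation:
Initial moves: ULLDDD
Fold: move[5]->L => ULLDDL (positions: [(0, 0), (0, 1), (-1, 1), (-2, 1), (-2, 0), (-2, -1), (-3, -1)])
Fold: move[4]->L => ULLDLL (positions: [(0, 0), (0, 1), (-1, 1), (-2, 1), (-2, 0), (-3, 0), (-4, 0)])
Fold: move[4]->D => ULLDDL (positions: [(0, 0), (0, 1), (-1, 1), (-2, 1), (-2, 0), (-2, -1), (-3, -1)])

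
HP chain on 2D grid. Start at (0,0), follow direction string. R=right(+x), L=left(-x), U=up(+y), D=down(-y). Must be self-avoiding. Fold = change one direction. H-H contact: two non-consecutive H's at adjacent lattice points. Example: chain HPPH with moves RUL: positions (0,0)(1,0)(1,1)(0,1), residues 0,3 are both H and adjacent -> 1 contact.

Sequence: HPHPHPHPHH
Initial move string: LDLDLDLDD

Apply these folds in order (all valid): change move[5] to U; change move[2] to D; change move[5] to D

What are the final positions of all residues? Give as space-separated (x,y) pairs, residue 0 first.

Answer: (0,0) (-1,0) (-1,-1) (-1,-2) (-1,-3) (-2,-3) (-2,-4) (-3,-4) (-3,-5) (-3,-6)

Derivation:
Initial moves: LDLDLDLDD
Fold: move[5]->U => LDLDLULDD (positions: [(0, 0), (-1, 0), (-1, -1), (-2, -1), (-2, -2), (-3, -2), (-3, -1), (-4, -1), (-4, -2), (-4, -3)])
Fold: move[2]->D => LDDDLULDD (positions: [(0, 0), (-1, 0), (-1, -1), (-1, -2), (-1, -3), (-2, -3), (-2, -2), (-3, -2), (-3, -3), (-3, -4)])
Fold: move[5]->D => LDDDLDLDD (positions: [(0, 0), (-1, 0), (-1, -1), (-1, -2), (-1, -3), (-2, -3), (-2, -4), (-3, -4), (-3, -5), (-3, -6)])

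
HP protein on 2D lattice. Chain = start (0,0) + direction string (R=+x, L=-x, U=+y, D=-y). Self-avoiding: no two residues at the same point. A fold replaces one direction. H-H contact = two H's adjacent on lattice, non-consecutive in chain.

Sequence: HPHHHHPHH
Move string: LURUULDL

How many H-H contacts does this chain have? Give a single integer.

Positions: [(0, 0), (-1, 0), (-1, 1), (0, 1), (0, 2), (0, 3), (-1, 3), (-1, 2), (-2, 2)]
H-H contact: residue 0 @(0,0) - residue 3 @(0, 1)
H-H contact: residue 2 @(-1,1) - residue 7 @(-1, 2)
H-H contact: residue 4 @(0,2) - residue 7 @(-1, 2)

Answer: 3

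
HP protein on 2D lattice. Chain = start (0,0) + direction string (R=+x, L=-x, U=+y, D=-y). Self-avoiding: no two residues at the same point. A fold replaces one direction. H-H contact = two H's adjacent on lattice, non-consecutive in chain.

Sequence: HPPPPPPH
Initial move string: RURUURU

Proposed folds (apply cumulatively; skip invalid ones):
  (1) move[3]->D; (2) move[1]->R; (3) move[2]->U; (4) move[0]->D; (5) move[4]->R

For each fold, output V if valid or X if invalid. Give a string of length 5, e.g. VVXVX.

Answer: XVVVV

Derivation:
Initial: RURUURU -> [(0, 0), (1, 0), (1, 1), (2, 1), (2, 2), (2, 3), (3, 3), (3, 4)]
Fold 1: move[3]->D => RURDURU INVALID (collision), skipped
Fold 2: move[1]->R => RRRUURU VALID
Fold 3: move[2]->U => RRUUURU VALID
Fold 4: move[0]->D => DRUUURU VALID
Fold 5: move[4]->R => DRUURRU VALID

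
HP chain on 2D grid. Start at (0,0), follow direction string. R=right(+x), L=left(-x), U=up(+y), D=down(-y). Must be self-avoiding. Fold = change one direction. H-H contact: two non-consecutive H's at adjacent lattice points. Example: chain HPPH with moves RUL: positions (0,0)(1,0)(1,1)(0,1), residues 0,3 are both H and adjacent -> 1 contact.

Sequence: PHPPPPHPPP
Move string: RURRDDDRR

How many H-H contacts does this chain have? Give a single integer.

Positions: [(0, 0), (1, 0), (1, 1), (2, 1), (3, 1), (3, 0), (3, -1), (3, -2), (4, -2), (5, -2)]
No H-H contacts found.

Answer: 0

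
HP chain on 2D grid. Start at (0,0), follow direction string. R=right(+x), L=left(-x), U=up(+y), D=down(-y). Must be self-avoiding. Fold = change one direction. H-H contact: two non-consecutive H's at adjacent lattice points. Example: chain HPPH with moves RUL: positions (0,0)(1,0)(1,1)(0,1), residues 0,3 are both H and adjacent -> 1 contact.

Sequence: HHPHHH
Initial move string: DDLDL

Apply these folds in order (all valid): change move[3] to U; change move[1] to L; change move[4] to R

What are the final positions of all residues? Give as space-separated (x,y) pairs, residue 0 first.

Answer: (0,0) (0,-1) (-1,-1) (-2,-1) (-2,0) (-1,0)

Derivation:
Initial moves: DDLDL
Fold: move[3]->U => DDLUL (positions: [(0, 0), (0, -1), (0, -2), (-1, -2), (-1, -1), (-2, -1)])
Fold: move[1]->L => DLLUL (positions: [(0, 0), (0, -1), (-1, -1), (-2, -1), (-2, 0), (-3, 0)])
Fold: move[4]->R => DLLUR (positions: [(0, 0), (0, -1), (-1, -1), (-2, -1), (-2, 0), (-1, 0)])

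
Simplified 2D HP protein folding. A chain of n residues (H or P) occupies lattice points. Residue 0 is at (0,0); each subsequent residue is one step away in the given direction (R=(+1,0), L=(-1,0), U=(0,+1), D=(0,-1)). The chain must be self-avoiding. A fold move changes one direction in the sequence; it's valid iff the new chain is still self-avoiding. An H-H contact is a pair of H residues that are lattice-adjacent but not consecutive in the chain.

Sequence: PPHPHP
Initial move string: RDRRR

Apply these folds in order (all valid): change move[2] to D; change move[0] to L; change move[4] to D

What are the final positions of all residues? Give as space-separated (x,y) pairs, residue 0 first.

Initial moves: RDRRR
Fold: move[2]->D => RDDRR (positions: [(0, 0), (1, 0), (1, -1), (1, -2), (2, -2), (3, -2)])
Fold: move[0]->L => LDDRR (positions: [(0, 0), (-1, 0), (-1, -1), (-1, -2), (0, -2), (1, -2)])
Fold: move[4]->D => LDDRD (positions: [(0, 0), (-1, 0), (-1, -1), (-1, -2), (0, -2), (0, -3)])

Answer: (0,0) (-1,0) (-1,-1) (-1,-2) (0,-2) (0,-3)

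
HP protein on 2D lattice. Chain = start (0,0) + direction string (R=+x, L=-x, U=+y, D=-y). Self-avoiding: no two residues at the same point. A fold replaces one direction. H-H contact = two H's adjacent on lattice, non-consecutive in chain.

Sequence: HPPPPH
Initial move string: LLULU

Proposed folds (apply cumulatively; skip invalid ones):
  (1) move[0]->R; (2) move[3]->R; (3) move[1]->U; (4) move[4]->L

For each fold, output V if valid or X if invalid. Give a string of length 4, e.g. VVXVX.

Answer: XVVX

Derivation:
Initial: LLULU -> [(0, 0), (-1, 0), (-2, 0), (-2, 1), (-3, 1), (-3, 2)]
Fold 1: move[0]->R => RLULU INVALID (collision), skipped
Fold 2: move[3]->R => LLURU VALID
Fold 3: move[1]->U => LUURU VALID
Fold 4: move[4]->L => LUURL INVALID (collision), skipped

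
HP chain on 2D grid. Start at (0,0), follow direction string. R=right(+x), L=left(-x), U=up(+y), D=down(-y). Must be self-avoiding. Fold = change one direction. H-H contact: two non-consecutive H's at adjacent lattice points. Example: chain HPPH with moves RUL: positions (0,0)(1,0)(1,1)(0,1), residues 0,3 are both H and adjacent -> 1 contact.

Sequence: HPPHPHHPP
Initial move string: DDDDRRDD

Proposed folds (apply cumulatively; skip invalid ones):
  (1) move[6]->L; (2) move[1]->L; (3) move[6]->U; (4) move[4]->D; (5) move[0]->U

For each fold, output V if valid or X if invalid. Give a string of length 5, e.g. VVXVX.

Initial: DDDDRRDD -> [(0, 0), (0, -1), (0, -2), (0, -3), (0, -4), (1, -4), (2, -4), (2, -5), (2, -6)]
Fold 1: move[6]->L => DDDDRRLD INVALID (collision), skipped
Fold 2: move[1]->L => DLDDRRDD VALID
Fold 3: move[6]->U => DLDDRRUD INVALID (collision), skipped
Fold 4: move[4]->D => DLDDDRDD VALID
Fold 5: move[0]->U => ULDDDRDD VALID

Answer: XVXVV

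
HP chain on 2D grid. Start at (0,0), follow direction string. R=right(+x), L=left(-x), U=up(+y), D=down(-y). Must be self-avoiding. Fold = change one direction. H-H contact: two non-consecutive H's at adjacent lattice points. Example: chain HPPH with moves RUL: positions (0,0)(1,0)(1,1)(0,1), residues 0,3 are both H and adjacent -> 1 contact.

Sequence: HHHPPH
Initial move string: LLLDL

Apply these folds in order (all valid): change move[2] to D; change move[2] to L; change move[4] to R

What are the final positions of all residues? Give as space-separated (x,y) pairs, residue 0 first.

Answer: (0,0) (-1,0) (-2,0) (-3,0) (-3,-1) (-2,-1)

Derivation:
Initial moves: LLLDL
Fold: move[2]->D => LLDDL (positions: [(0, 0), (-1, 0), (-2, 0), (-2, -1), (-2, -2), (-3, -2)])
Fold: move[2]->L => LLLDL (positions: [(0, 0), (-1, 0), (-2, 0), (-3, 0), (-3, -1), (-4, -1)])
Fold: move[4]->R => LLLDR (positions: [(0, 0), (-1, 0), (-2, 0), (-3, 0), (-3, -1), (-2, -1)])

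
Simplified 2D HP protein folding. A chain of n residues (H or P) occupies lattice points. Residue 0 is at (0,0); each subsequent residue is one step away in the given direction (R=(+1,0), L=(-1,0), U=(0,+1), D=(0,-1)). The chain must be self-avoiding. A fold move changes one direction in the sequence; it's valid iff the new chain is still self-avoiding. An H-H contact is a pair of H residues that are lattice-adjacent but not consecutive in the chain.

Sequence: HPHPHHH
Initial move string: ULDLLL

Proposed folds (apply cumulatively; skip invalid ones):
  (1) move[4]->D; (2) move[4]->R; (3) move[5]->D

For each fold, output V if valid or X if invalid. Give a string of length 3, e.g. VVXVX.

Answer: VXV

Derivation:
Initial: ULDLLL -> [(0, 0), (0, 1), (-1, 1), (-1, 0), (-2, 0), (-3, 0), (-4, 0)]
Fold 1: move[4]->D => ULDLDL VALID
Fold 2: move[4]->R => ULDLRL INVALID (collision), skipped
Fold 3: move[5]->D => ULDLDD VALID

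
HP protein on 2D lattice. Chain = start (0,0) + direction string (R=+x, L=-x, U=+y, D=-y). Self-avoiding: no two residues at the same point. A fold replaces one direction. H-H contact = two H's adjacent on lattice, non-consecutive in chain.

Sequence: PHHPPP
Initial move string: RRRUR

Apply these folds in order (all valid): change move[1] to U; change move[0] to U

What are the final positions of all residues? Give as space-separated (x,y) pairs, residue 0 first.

Answer: (0,0) (0,1) (0,2) (1,2) (1,3) (2,3)

Derivation:
Initial moves: RRRUR
Fold: move[1]->U => RURUR (positions: [(0, 0), (1, 0), (1, 1), (2, 1), (2, 2), (3, 2)])
Fold: move[0]->U => UURUR (positions: [(0, 0), (0, 1), (0, 2), (1, 2), (1, 3), (2, 3)])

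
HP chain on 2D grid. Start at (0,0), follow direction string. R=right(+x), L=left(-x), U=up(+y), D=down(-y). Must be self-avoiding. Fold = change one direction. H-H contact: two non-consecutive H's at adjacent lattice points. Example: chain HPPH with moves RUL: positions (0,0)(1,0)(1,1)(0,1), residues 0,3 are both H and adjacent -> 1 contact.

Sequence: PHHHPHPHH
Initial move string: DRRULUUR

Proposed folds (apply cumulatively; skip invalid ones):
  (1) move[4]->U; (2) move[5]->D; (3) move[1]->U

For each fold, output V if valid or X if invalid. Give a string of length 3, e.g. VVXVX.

Initial: DRRULUUR -> [(0, 0), (0, -1), (1, -1), (2, -1), (2, 0), (1, 0), (1, 1), (1, 2), (2, 2)]
Fold 1: move[4]->U => DRRUUUUR VALID
Fold 2: move[5]->D => DRRUUDUR INVALID (collision), skipped
Fold 3: move[1]->U => DURUUUUR INVALID (collision), skipped

Answer: VXX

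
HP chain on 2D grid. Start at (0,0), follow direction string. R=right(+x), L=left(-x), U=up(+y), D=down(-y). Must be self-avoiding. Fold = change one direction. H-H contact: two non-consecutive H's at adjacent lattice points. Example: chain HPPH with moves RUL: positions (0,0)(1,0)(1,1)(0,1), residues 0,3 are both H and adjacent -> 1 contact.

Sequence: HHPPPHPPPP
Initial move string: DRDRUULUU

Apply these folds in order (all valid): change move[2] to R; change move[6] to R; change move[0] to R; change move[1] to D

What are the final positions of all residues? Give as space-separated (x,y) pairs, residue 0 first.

Answer: (0,0) (1,0) (1,-1) (2,-1) (3,-1) (3,0) (3,1) (4,1) (4,2) (4,3)

Derivation:
Initial moves: DRDRUULUU
Fold: move[2]->R => DRRRUULUU (positions: [(0, 0), (0, -1), (1, -1), (2, -1), (3, -1), (3, 0), (3, 1), (2, 1), (2, 2), (2, 3)])
Fold: move[6]->R => DRRRUURUU (positions: [(0, 0), (0, -1), (1, -1), (2, -1), (3, -1), (3, 0), (3, 1), (4, 1), (4, 2), (4, 3)])
Fold: move[0]->R => RRRRUURUU (positions: [(0, 0), (1, 0), (2, 0), (3, 0), (4, 0), (4, 1), (4, 2), (5, 2), (5, 3), (5, 4)])
Fold: move[1]->D => RDRRUURUU (positions: [(0, 0), (1, 0), (1, -1), (2, -1), (3, -1), (3, 0), (3, 1), (4, 1), (4, 2), (4, 3)])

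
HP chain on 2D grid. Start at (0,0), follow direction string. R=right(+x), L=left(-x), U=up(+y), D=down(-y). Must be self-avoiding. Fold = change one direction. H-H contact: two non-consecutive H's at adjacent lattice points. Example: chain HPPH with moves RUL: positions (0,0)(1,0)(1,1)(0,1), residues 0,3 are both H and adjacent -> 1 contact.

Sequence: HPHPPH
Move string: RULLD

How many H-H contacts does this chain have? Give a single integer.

Answer: 1

Derivation:
Positions: [(0, 0), (1, 0), (1, 1), (0, 1), (-1, 1), (-1, 0)]
H-H contact: residue 0 @(0,0) - residue 5 @(-1, 0)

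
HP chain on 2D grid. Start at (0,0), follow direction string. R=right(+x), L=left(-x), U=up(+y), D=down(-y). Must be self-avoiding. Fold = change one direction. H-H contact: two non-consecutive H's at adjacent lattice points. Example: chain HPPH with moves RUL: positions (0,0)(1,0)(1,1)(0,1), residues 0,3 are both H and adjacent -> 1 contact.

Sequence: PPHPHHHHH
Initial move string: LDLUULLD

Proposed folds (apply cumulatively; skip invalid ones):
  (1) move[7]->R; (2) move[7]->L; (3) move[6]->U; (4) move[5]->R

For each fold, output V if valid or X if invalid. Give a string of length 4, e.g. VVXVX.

Answer: XVVV

Derivation:
Initial: LDLUULLD -> [(0, 0), (-1, 0), (-1, -1), (-2, -1), (-2, 0), (-2, 1), (-3, 1), (-4, 1), (-4, 0)]
Fold 1: move[7]->R => LDLUULLR INVALID (collision), skipped
Fold 2: move[7]->L => LDLUULLL VALID
Fold 3: move[6]->U => LDLUULUL VALID
Fold 4: move[5]->R => LDLUURUL VALID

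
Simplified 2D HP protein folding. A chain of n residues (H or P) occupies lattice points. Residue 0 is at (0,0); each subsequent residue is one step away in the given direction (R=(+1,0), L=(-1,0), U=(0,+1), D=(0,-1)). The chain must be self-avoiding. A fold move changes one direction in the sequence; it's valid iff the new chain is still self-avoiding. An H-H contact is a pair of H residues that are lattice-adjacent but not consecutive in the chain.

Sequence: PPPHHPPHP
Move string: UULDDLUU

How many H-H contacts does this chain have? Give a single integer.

Answer: 1

Derivation:
Positions: [(0, 0), (0, 1), (0, 2), (-1, 2), (-1, 1), (-1, 0), (-2, 0), (-2, 1), (-2, 2)]
H-H contact: residue 4 @(-1,1) - residue 7 @(-2, 1)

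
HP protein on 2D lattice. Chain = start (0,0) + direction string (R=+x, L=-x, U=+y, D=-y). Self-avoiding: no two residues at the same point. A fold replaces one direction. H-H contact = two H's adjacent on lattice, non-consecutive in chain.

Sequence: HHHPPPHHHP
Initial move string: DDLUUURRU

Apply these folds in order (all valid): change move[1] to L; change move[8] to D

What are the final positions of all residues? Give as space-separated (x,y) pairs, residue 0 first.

Answer: (0,0) (0,-1) (-1,-1) (-2,-1) (-2,0) (-2,1) (-2,2) (-1,2) (0,2) (0,1)

Derivation:
Initial moves: DDLUUURRU
Fold: move[1]->L => DLLUUURRU (positions: [(0, 0), (0, -1), (-1, -1), (-2, -1), (-2, 0), (-2, 1), (-2, 2), (-1, 2), (0, 2), (0, 3)])
Fold: move[8]->D => DLLUUURRD (positions: [(0, 0), (0, -1), (-1, -1), (-2, -1), (-2, 0), (-2, 1), (-2, 2), (-1, 2), (0, 2), (0, 1)])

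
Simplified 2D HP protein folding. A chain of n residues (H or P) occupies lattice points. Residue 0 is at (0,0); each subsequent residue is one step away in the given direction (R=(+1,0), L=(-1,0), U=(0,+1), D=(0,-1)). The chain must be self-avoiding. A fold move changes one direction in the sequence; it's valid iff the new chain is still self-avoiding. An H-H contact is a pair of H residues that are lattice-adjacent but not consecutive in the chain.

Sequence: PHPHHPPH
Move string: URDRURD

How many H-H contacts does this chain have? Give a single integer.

Positions: [(0, 0), (0, 1), (1, 1), (1, 0), (2, 0), (2, 1), (3, 1), (3, 0)]
H-H contact: residue 4 @(2,0) - residue 7 @(3, 0)

Answer: 1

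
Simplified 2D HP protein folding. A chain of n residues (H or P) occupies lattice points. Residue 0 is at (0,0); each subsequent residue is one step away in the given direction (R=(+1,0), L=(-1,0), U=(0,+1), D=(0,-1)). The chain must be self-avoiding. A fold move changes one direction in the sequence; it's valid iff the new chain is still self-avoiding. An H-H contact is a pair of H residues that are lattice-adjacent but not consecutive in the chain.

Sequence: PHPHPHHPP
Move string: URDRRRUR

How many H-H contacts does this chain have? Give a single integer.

Answer: 0

Derivation:
Positions: [(0, 0), (0, 1), (1, 1), (1, 0), (2, 0), (3, 0), (4, 0), (4, 1), (5, 1)]
No H-H contacts found.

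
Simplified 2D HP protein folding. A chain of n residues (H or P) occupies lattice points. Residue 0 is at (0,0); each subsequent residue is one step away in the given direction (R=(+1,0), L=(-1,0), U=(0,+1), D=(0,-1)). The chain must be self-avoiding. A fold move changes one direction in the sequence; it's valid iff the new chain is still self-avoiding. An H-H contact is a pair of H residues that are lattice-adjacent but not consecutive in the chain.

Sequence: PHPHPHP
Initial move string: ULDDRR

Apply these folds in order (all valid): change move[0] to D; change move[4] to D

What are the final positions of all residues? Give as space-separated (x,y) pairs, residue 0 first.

Initial moves: ULDDRR
Fold: move[0]->D => DLDDRR (positions: [(0, 0), (0, -1), (-1, -1), (-1, -2), (-1, -3), (0, -3), (1, -3)])
Fold: move[4]->D => DLDDDR (positions: [(0, 0), (0, -1), (-1, -1), (-1, -2), (-1, -3), (-1, -4), (0, -4)])

Answer: (0,0) (0,-1) (-1,-1) (-1,-2) (-1,-3) (-1,-4) (0,-4)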